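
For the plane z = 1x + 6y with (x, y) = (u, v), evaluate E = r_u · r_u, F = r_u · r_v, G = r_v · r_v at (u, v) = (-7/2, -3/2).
E = 2;  F = 6;  G = 37

Partials: r_u = (1, 0, 1), r_v = (0, 1, 6). As functions of (u, v):
  E = r_u · r_u = 2,
  F = r_u · r_v = 6,
  G = r_v · r_v = 37.
Evaluating at (u, v) = (-7/2, -3/2): E = 2, F = 6, G = 37.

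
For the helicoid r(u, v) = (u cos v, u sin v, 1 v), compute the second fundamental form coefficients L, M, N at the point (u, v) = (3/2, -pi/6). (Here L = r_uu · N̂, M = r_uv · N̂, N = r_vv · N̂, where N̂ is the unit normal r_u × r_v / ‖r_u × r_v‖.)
L = 0;  M = -2*sqrt(13)/13;  N = 0

Compute the unit normal N̂(u, v) = (sin(v)/sqrt(u^2 + 1), -cos(v)/sqrt(u^2 + 1), u/sqrt(u^2 + 1)), and the second partials r_uu, r_uv, r_vv. Take dot products:
  L(u, v) = r_uu · N̂ = 0,
  M(u, v) = r_uv · N̂ = -1/sqrt(u^2 + 1),
  N(u, v) = r_vv · N̂ = 0.
Evaluating at (u, v) = (3/2, -pi/6):
  L = 0, M = -2*sqrt(13)/13, N = 0.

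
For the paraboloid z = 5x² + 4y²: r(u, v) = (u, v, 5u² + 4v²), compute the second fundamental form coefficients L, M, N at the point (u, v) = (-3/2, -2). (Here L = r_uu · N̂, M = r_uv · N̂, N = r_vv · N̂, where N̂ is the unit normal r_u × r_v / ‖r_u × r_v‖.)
L = 5*sqrt(482)/241;  M = 0;  N = 4*sqrt(482)/241

Compute the unit normal N̂(u, v) = (-10*u/sqrt(100*u^2 + 64*v^2 + 1), -8*v/sqrt(100*u^2 + 64*v^2 + 1), 1/sqrt(100*u^2 + 64*v^2 + 1)), and the second partials r_uu, r_uv, r_vv. Take dot products:
  L(u, v) = r_uu · N̂ = 10/sqrt(100*u^2 + 64*v^2 + 1),
  M(u, v) = r_uv · N̂ = 0,
  N(u, v) = r_vv · N̂ = 8/sqrt(100*u^2 + 64*v^2 + 1).
Evaluating at (u, v) = (-3/2, -2):
  L = 5*sqrt(482)/241, M = 0, N = 4*sqrt(482)/241.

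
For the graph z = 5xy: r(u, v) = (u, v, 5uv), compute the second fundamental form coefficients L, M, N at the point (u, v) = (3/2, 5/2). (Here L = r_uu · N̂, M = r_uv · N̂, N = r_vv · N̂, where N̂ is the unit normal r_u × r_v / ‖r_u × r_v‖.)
L = 0;  M = 5*sqrt(854)/427;  N = 0

Compute the unit normal N̂(u, v) = (-5*v/sqrt(25*u^2 + 25*v^2 + 1), -5*u/sqrt(25*u^2 + 25*v^2 + 1), 1/sqrt(25*u^2 + 25*v^2 + 1)), and the second partials r_uu, r_uv, r_vv. Take dot products:
  L(u, v) = r_uu · N̂ = 0,
  M(u, v) = r_uv · N̂ = 5/sqrt(25*u^2 + 25*v^2 + 1),
  N(u, v) = r_vv · N̂ = 0.
Evaluating at (u, v) = (3/2, 5/2):
  L = 0, M = 5*sqrt(854)/427, N = 0.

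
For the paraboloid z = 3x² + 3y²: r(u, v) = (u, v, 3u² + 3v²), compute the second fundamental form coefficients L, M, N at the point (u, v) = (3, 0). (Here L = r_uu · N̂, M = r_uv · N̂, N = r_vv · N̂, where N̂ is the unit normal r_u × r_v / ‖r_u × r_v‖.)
L = 6*sqrt(13)/65;  M = 0;  N = 6*sqrt(13)/65

Compute the unit normal N̂(u, v) = (-6*u/sqrt(36*u^2 + 36*v^2 + 1), -6*v/sqrt(36*u^2 + 36*v^2 + 1), 1/sqrt(36*u^2 + 36*v^2 + 1)), and the second partials r_uu, r_uv, r_vv. Take dot products:
  L(u, v) = r_uu · N̂ = 6/sqrt(36*u^2 + 36*v^2 + 1),
  M(u, v) = r_uv · N̂ = 0,
  N(u, v) = r_vv · N̂ = 6/sqrt(36*u^2 + 36*v^2 + 1).
Evaluating at (u, v) = (3, 0):
  L = 6*sqrt(13)/65, M = 0, N = 6*sqrt(13)/65.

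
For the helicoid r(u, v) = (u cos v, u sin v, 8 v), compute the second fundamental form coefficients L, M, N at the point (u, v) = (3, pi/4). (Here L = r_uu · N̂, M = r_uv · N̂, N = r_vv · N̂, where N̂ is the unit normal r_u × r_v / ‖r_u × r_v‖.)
L = 0;  M = -8*sqrt(73)/73;  N = 0

Compute the unit normal N̂(u, v) = (8*sin(v)/sqrt(u^2 + 64), -8*cos(v)/sqrt(u^2 + 64), u/sqrt(u^2 + 64)), and the second partials r_uu, r_uv, r_vv. Take dot products:
  L(u, v) = r_uu · N̂ = 0,
  M(u, v) = r_uv · N̂ = -8/sqrt(u^2 + 64),
  N(u, v) = r_vv · N̂ = 0.
Evaluating at (u, v) = (3, pi/4):
  L = 0, M = -8*sqrt(73)/73, N = 0.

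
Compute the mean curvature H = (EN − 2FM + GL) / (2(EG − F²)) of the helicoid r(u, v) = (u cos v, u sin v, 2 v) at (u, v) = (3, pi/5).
H = 0

With E = 1, F = 0, G = u^2 + 4, L = 0, M = -2/sqrt(u^2 + 4), N = 0, assemble
  H = (EN − 2FM + GL) / (2(EG − F²)) = 0.
At (u, v) = (3, pi/5): H = 0.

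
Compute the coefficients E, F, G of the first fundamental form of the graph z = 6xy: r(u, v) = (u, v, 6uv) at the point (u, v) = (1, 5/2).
E = 226;  F = 90;  G = 37

Partials: r_u = (1, 0, 6*v), r_v = (0, 1, 6*u). As functions of (u, v):
  E = r_u · r_u = 36*v^2 + 1,
  F = r_u · r_v = 36*u*v,
  G = r_v · r_v = 36*u^2 + 1.
Evaluating at (u, v) = (1, 5/2): E = 226, F = 90, G = 37.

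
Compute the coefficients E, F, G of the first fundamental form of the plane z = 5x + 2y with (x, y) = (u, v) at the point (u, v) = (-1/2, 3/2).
E = 26;  F = 10;  G = 5

Partials: r_u = (1, 0, 5), r_v = (0, 1, 2). As functions of (u, v):
  E = r_u · r_u = 26,
  F = r_u · r_v = 10,
  G = r_v · r_v = 5.
Evaluating at (u, v) = (-1/2, 3/2): E = 26, F = 10, G = 5.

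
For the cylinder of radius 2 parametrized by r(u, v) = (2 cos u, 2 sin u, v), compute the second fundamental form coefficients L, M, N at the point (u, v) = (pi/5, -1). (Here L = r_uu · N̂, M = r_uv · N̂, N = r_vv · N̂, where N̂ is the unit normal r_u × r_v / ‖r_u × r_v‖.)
L = -2;  M = 0;  N = 0

Compute the unit normal N̂(u, v) = (cos(u), sin(u), 0), and the second partials r_uu, r_uv, r_vv. Take dot products:
  L(u, v) = r_uu · N̂ = -2,
  M(u, v) = r_uv · N̂ = 0,
  N(u, v) = r_vv · N̂ = 0.
Evaluating at (u, v) = (pi/5, -1):
  L = -2, M = 0, N = 0.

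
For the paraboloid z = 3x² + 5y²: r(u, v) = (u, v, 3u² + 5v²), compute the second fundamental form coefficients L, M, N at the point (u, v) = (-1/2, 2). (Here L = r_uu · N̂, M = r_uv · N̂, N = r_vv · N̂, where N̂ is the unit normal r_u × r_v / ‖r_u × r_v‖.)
L = 3*sqrt(410)/205;  M = 0;  N = sqrt(410)/41

Compute the unit normal N̂(u, v) = (-6*u/sqrt(36*u^2 + 100*v^2 + 1), -10*v/sqrt(36*u^2 + 100*v^2 + 1), 1/sqrt(36*u^2 + 100*v^2 + 1)), and the second partials r_uu, r_uv, r_vv. Take dot products:
  L(u, v) = r_uu · N̂ = 6/sqrt(36*u^2 + 100*v^2 + 1),
  M(u, v) = r_uv · N̂ = 0,
  N(u, v) = r_vv · N̂ = 10/sqrt(36*u^2 + 100*v^2 + 1).
Evaluating at (u, v) = (-1/2, 2):
  L = 3*sqrt(410)/205, M = 0, N = sqrt(410)/41.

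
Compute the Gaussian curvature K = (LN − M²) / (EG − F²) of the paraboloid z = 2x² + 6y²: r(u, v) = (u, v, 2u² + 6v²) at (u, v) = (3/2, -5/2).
K = 48/877969

Coefficients of the first fundamental form: E = 16*u^2 + 1, F = 48*u*v, G = 144*v^2 + 1.
Coefficients of the second fundamental form: L = 4/sqrt(16*u^2 + 144*v^2 + 1), M = 0, N = 12/sqrt(16*u^2 + 144*v^2 + 1).
Assemble K = (LN − M²)/(EG − F²) = 48/(256*u^4 + 4608*u^2*v^2 + 32*u^2 + 20736*v^4 + 288*v^2 + 1). At (u, v) = (3/2, -5/2): K = 48/877969.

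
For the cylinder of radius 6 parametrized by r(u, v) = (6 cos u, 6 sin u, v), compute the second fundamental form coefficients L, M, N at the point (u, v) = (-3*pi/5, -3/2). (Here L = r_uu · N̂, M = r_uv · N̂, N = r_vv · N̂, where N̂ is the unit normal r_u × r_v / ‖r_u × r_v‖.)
L = -6;  M = 0;  N = 0

Compute the unit normal N̂(u, v) = (cos(u), sin(u), 0), and the second partials r_uu, r_uv, r_vv. Take dot products:
  L(u, v) = r_uu · N̂ = -6,
  M(u, v) = r_uv · N̂ = 0,
  N(u, v) = r_vv · N̂ = 0.
Evaluating at (u, v) = (-3*pi/5, -3/2):
  L = -6, M = 0, N = 0.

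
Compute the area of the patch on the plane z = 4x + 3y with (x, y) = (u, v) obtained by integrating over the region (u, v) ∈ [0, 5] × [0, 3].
Area = 15*sqrt(26)

Area = ∫∫ √(EG − F²) du dv with √(EG − F²) = sqrt(26). Integrating over [0, 5] × [0, 3] gives 15*sqrt(26).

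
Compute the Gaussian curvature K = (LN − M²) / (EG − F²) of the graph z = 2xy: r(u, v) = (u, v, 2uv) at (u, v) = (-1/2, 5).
K = -1/2601

Coefficients of the first fundamental form: E = 4*v^2 + 1, F = 4*u*v, G = 4*u^2 + 1.
Coefficients of the second fundamental form: L = 0, M = 2/sqrt(4*u^2 + 4*v^2 + 1), N = 0.
Assemble K = (LN − M²)/(EG − F²) = -4/(16*u^4 + 32*u^2*v^2 + 8*u^2 + 16*v^4 + 8*v^2 + 1). At (u, v) = (-1/2, 5): K = -1/2601.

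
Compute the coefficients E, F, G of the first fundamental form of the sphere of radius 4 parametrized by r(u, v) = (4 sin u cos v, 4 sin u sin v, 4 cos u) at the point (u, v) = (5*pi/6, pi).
E = 16;  F = 0;  G = 4

Partials: r_u = (4*cos(u)*cos(v), 4*sin(v)*cos(u), -4*sin(u)), r_v = (-4*sin(u)*sin(v), 4*sin(u)*cos(v), 0). As functions of (u, v):
  E = r_u · r_u = 16,
  F = r_u · r_v = 0,
  G = r_v · r_v = 16*sin(u)^2.
Evaluating at (u, v) = (5*pi/6, pi): E = 16, F = 0, G = 4.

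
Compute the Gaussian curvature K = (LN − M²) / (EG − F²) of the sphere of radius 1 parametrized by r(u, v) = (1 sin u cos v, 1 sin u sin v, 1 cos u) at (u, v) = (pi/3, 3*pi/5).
K = 1

Coefficients of the first fundamental form: E = 1, F = 0, G = sin(u)^2.
Coefficients of the second fundamental form: L = -sin(u)/Abs(sin(u)), M = 0, N = -sin(u)^3/Abs(sin(u)).
Assemble K = (LN − M²)/(EG − F²) = 1. At (u, v) = (pi/3, 3*pi/5): K = 1.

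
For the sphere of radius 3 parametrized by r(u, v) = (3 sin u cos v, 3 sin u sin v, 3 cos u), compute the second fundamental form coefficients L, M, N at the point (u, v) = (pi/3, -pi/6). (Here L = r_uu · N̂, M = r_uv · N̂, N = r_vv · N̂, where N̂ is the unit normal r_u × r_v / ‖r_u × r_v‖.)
L = -3;  M = 0;  N = -9/4

Compute the unit normal N̂(u, v) = (sin(u)^2*cos(v)/Abs(sin(u)), sin(u)^2*sin(v)/Abs(sin(u)), sin(2*u)/(2*Abs(sin(u)))), and the second partials r_uu, r_uv, r_vv. Take dot products:
  L(u, v) = r_uu · N̂ = -3*sin(u)/Abs(sin(u)),
  M(u, v) = r_uv · N̂ = 0,
  N(u, v) = r_vv · N̂ = -3*sin(u)^3/Abs(sin(u)).
Evaluating at (u, v) = (pi/3, -pi/6):
  L = -3, M = 0, N = -9/4.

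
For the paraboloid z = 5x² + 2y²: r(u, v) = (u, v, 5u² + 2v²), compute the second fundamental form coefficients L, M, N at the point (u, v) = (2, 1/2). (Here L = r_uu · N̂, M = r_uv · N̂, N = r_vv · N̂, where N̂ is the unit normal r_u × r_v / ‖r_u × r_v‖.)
L = 2*sqrt(5)/9;  M = 0;  N = 4*sqrt(5)/45

Compute the unit normal N̂(u, v) = (-10*u/sqrt(100*u^2 + 16*v^2 + 1), -4*v/sqrt(100*u^2 + 16*v^2 + 1), 1/sqrt(100*u^2 + 16*v^2 + 1)), and the second partials r_uu, r_uv, r_vv. Take dot products:
  L(u, v) = r_uu · N̂ = 10/sqrt(100*u^2 + 16*v^2 + 1),
  M(u, v) = r_uv · N̂ = 0,
  N(u, v) = r_vv · N̂ = 4/sqrt(100*u^2 + 16*v^2 + 1).
Evaluating at (u, v) = (2, 1/2):
  L = 2*sqrt(5)/9, M = 0, N = 4*sqrt(5)/45.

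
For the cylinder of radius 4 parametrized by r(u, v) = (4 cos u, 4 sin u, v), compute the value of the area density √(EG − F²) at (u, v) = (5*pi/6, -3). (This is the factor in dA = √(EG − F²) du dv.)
√(EG − F²)|_{(5*pi/6, -3)} = 4

E = 16, F = 0, G = 1, so EG − F² = 16. Taking the positive square root: √(EG − F²) = 4. At (u, v) = (5*pi/6, -3): 4.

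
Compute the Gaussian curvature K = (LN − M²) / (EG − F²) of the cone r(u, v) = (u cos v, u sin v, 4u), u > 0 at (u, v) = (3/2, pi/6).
K = 0

Coefficients of the first fundamental form: E = 17, F = 0, G = u^2.
Coefficients of the second fundamental form: L = 0, M = 0, N = 4*sqrt(17)*u^2/(17*Abs(u)).
Assemble K = (LN − M²)/(EG − F²) = 0. At (u, v) = (3/2, pi/6): K = 0.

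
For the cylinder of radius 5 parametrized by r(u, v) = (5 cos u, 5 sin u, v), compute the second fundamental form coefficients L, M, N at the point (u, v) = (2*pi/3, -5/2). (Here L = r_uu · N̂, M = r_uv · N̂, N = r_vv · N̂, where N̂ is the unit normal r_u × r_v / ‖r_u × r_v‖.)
L = -5;  M = 0;  N = 0

Compute the unit normal N̂(u, v) = (cos(u), sin(u), 0), and the second partials r_uu, r_uv, r_vv. Take dot products:
  L(u, v) = r_uu · N̂ = -5,
  M(u, v) = r_uv · N̂ = 0,
  N(u, v) = r_vv · N̂ = 0.
Evaluating at (u, v) = (2*pi/3, -5/2):
  L = -5, M = 0, N = 0.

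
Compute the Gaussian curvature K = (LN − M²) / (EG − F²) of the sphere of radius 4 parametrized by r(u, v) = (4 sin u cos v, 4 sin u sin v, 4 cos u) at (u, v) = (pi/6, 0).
K = 1/16

Coefficients of the first fundamental form: E = 16, F = 0, G = 16*sin(u)^2.
Coefficients of the second fundamental form: L = -4*sin(u)/Abs(sin(u)), M = 0, N = -4*sin(u)^3/Abs(sin(u)).
Assemble K = (LN − M²)/(EG − F²) = 1/16. At (u, v) = (pi/6, 0): K = 1/16.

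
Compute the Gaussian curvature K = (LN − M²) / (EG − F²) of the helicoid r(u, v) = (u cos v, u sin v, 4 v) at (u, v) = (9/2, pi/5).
K = -256/21025

Coefficients of the first fundamental form: E = 1, F = 0, G = u^2 + 16.
Coefficients of the second fundamental form: L = 0, M = -4/sqrt(u^2 + 16), N = 0.
Assemble K = (LN − M²)/(EG − F²) = -16/(u^2 + 16)^2. At (u, v) = (9/2, pi/5): K = -256/21025.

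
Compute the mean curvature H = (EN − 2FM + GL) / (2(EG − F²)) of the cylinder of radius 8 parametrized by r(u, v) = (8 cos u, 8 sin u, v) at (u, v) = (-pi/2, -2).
H = -1/16

With E = 64, F = 0, G = 1, L = -8, M = 0, N = 0, assemble
  H = (EN − 2FM + GL) / (2(EG − F²)) = -1/16.
At (u, v) = (-pi/2, -2): H = -1/16.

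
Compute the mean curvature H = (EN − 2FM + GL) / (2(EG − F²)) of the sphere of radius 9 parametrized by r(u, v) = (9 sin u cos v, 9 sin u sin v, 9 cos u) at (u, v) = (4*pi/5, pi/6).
H = -1/9

With E = 81, F = 0, G = 81*sin(u)^2, L = -9*sin(u)/Abs(sin(u)), M = 0, N = -9*sin(u)^3/Abs(sin(u)), assemble
  H = (EN − 2FM + GL) / (2(EG − F²)) = -sin(u)/(9*Abs(sin(u))).
At (u, v) = (4*pi/5, pi/6): H = -1/9.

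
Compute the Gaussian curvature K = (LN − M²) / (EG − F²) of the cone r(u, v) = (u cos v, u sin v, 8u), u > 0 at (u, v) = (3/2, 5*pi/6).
K = 0

Coefficients of the first fundamental form: E = 65, F = 0, G = u^2.
Coefficients of the second fundamental form: L = 0, M = 0, N = 8*sqrt(65)*u^2/(65*Abs(u)).
Assemble K = (LN − M²)/(EG − F²) = 0. At (u, v) = (3/2, 5*pi/6): K = 0.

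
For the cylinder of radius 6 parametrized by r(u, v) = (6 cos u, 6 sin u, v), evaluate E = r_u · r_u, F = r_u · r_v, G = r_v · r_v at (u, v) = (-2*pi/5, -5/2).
E = 36;  F = 0;  G = 1

Partials: r_u = (-6*sin(u), 6*cos(u), 0), r_v = (0, 0, 1). As functions of (u, v):
  E = r_u · r_u = 36,
  F = r_u · r_v = 0,
  G = r_v · r_v = 1.
Evaluating at (u, v) = (-2*pi/5, -5/2): E = 36, F = 0, G = 1.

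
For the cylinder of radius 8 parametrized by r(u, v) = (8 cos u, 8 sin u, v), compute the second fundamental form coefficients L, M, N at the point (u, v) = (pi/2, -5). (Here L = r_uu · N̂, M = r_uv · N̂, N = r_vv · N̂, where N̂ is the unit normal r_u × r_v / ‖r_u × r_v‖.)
L = -8;  M = 0;  N = 0

Compute the unit normal N̂(u, v) = (cos(u), sin(u), 0), and the second partials r_uu, r_uv, r_vv. Take dot products:
  L(u, v) = r_uu · N̂ = -8,
  M(u, v) = r_uv · N̂ = 0,
  N(u, v) = r_vv · N̂ = 0.
Evaluating at (u, v) = (pi/2, -5):
  L = -8, M = 0, N = 0.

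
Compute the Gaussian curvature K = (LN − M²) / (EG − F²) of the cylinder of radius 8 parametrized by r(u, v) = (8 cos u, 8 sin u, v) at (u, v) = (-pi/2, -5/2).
K = 0

Coefficients of the first fundamental form: E = 64, F = 0, G = 1.
Coefficients of the second fundamental form: L = -8, M = 0, N = 0.
Assemble K = (LN − M²)/(EG − F²) = 0. At (u, v) = (-pi/2, -5/2): K = 0.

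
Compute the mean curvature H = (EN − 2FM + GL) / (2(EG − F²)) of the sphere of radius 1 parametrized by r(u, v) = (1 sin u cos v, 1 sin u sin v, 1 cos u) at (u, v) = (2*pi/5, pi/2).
H = -1

With E = 1, F = 0, G = sin(u)^2, L = -sin(u)/Abs(sin(u)), M = 0, N = -sin(u)^3/Abs(sin(u)), assemble
  H = (EN − 2FM + GL) / (2(EG − F²)) = -sin(u)/Abs(sin(u)).
At (u, v) = (2*pi/5, pi/2): H = -1.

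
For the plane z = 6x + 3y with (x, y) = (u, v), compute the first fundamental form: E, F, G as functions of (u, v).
E = 37;  F = 18;  G = 10

Compute partials: r_u = (1, 0, 6), r_v = (0, 1, 3). Then
  E = r_u · r_u = 37,
  F = r_u · r_v = 18,
  G = r_v · r_v = 10.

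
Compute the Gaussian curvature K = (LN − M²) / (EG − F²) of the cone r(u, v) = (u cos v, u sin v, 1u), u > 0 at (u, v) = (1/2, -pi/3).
K = 0

Coefficients of the first fundamental form: E = 2, F = 0, G = u^2.
Coefficients of the second fundamental form: L = 0, M = 0, N = sqrt(2)*u^2/(2*Abs(u)).
Assemble K = (LN − M²)/(EG − F²) = 0. At (u, v) = (1/2, -pi/3): K = 0.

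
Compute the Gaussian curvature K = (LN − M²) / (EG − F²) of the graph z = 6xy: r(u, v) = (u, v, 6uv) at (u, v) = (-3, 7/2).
K = -9/146689

Coefficients of the first fundamental form: E = 36*v^2 + 1, F = 36*u*v, G = 36*u^2 + 1.
Coefficients of the second fundamental form: L = 0, M = 6/sqrt(36*u^2 + 36*v^2 + 1), N = 0.
Assemble K = (LN − M²)/(EG − F²) = -36/(1296*u^4 + 2592*u^2*v^2 + 72*u^2 + 1296*v^4 + 72*v^2 + 1). At (u, v) = (-3, 7/2): K = -9/146689.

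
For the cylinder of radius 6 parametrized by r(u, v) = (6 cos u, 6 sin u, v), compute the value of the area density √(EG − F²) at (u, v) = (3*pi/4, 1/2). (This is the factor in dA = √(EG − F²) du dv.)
√(EG − F²)|_{(3*pi/4, 1/2)} = 6

E = 36, F = 0, G = 1, so EG − F² = 36. Taking the positive square root: √(EG − F²) = 6. At (u, v) = (3*pi/4, 1/2): 6.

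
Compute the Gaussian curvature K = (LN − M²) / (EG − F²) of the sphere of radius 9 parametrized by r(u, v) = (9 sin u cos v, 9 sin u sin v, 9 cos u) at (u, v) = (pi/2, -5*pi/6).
K = 1/81

Coefficients of the first fundamental form: E = 81, F = 0, G = 81*sin(u)^2.
Coefficients of the second fundamental form: L = -9*sin(u)/Abs(sin(u)), M = 0, N = -9*sin(u)^3/Abs(sin(u)).
Assemble K = (LN − M²)/(EG − F²) = 1/81. At (u, v) = (pi/2, -5*pi/6): K = 1/81.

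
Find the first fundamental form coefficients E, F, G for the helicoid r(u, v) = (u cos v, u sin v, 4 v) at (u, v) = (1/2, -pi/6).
E = 1;  F = 0;  G = 65/4

Partials: r_u = (cos(v), sin(v), 0), r_v = (-u*sin(v), u*cos(v), 4). As functions of (u, v):
  E = r_u · r_u = 1,
  F = r_u · r_v = 0,
  G = r_v · r_v = u^2 + 16.
Evaluating at (u, v) = (1/2, -pi/6): E = 1, F = 0, G = 65/4.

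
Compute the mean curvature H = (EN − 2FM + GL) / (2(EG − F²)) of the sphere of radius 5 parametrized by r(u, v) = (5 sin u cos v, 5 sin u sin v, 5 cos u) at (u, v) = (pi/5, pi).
H = -1/5

With E = 25, F = 0, G = 25*sin(u)^2, L = -5*sin(u)/Abs(sin(u)), M = 0, N = -5*sin(u)^3/Abs(sin(u)), assemble
  H = (EN − 2FM + GL) / (2(EG − F²)) = -sin(u)/(5*Abs(sin(u))).
At (u, v) = (pi/5, pi): H = -1/5.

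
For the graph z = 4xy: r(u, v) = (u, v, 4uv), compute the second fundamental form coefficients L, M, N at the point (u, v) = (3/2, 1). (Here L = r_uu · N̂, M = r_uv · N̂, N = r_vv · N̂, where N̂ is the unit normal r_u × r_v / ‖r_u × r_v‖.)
L = 0;  M = 4*sqrt(53)/53;  N = 0

Compute the unit normal N̂(u, v) = (-4*v/sqrt(16*u^2 + 16*v^2 + 1), -4*u/sqrt(16*u^2 + 16*v^2 + 1), 1/sqrt(16*u^2 + 16*v^2 + 1)), and the second partials r_uu, r_uv, r_vv. Take dot products:
  L(u, v) = r_uu · N̂ = 0,
  M(u, v) = r_uv · N̂ = 4/sqrt(16*u^2 + 16*v^2 + 1),
  N(u, v) = r_vv · N̂ = 0.
Evaluating at (u, v) = (3/2, 1):
  L = 0, M = 4*sqrt(53)/53, N = 0.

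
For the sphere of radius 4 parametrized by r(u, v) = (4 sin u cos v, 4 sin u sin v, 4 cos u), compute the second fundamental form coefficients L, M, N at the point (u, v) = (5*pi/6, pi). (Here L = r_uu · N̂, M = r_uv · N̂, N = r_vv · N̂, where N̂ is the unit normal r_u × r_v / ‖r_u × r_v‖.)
L = -4;  M = 0;  N = -1

Compute the unit normal N̂(u, v) = (sin(u)^2*cos(v)/Abs(sin(u)), sin(u)^2*sin(v)/Abs(sin(u)), sin(2*u)/(2*Abs(sin(u)))), and the second partials r_uu, r_uv, r_vv. Take dot products:
  L(u, v) = r_uu · N̂ = -4*sin(u)/Abs(sin(u)),
  M(u, v) = r_uv · N̂ = 0,
  N(u, v) = r_vv · N̂ = -4*sin(u)^3/Abs(sin(u)).
Evaluating at (u, v) = (5*pi/6, pi):
  L = -4, M = 0, N = -1.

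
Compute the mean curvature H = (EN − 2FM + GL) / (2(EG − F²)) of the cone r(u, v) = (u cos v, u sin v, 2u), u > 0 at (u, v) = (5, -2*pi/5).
H = sqrt(5)/25

With E = 5, F = 0, G = u^2, L = 0, M = 0, N = 2*sqrt(5)*u^2/(5*Abs(u)), assemble
  H = (EN − 2FM + GL) / (2(EG − F²)) = sqrt(5)/(5*Abs(u)).
At (u, v) = (5, -2*pi/5): H = sqrt(5)/25.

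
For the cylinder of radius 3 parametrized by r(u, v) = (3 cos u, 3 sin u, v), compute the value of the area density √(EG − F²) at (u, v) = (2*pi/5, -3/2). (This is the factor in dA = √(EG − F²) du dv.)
√(EG − F²)|_{(2*pi/5, -3/2)} = 3

E = 9, F = 0, G = 1, so EG − F² = 9. Taking the positive square root: √(EG − F²) = 3. At (u, v) = (2*pi/5, -3/2): 3.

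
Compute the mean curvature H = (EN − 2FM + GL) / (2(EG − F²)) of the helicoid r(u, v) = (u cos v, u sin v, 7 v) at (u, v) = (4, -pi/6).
H = 0

With E = 1, F = 0, G = u^2 + 49, L = 0, M = -7/sqrt(u^2 + 49), N = 0, assemble
  H = (EN − 2FM + GL) / (2(EG − F²)) = 0.
At (u, v) = (4, -pi/6): H = 0.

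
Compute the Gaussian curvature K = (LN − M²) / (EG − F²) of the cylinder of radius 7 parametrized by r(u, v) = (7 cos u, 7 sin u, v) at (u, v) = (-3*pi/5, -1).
K = 0

Coefficients of the first fundamental form: E = 49, F = 0, G = 1.
Coefficients of the second fundamental form: L = -7, M = 0, N = 0.
Assemble K = (LN − M²)/(EG − F²) = 0. At (u, v) = (-3*pi/5, -1): K = 0.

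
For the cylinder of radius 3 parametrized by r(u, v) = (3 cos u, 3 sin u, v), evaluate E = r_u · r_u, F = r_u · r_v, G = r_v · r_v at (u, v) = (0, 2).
E = 9;  F = 0;  G = 1

Partials: r_u = (-3*sin(u), 3*cos(u), 0), r_v = (0, 0, 1). As functions of (u, v):
  E = r_u · r_u = 9,
  F = r_u · r_v = 0,
  G = r_v · r_v = 1.
Evaluating at (u, v) = (0, 2): E = 9, F = 0, G = 1.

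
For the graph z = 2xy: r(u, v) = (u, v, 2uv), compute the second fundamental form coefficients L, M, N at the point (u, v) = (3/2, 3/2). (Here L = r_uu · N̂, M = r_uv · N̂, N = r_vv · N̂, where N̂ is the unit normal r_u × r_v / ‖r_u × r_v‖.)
L = 0;  M = 2*sqrt(19)/19;  N = 0

Compute the unit normal N̂(u, v) = (-2*v/sqrt(4*u^2 + 4*v^2 + 1), -2*u/sqrt(4*u^2 + 4*v^2 + 1), 1/sqrt(4*u^2 + 4*v^2 + 1)), and the second partials r_uu, r_uv, r_vv. Take dot products:
  L(u, v) = r_uu · N̂ = 0,
  M(u, v) = r_uv · N̂ = 2/sqrt(4*u^2 + 4*v^2 + 1),
  N(u, v) = r_vv · N̂ = 0.
Evaluating at (u, v) = (3/2, 3/2):
  L = 0, M = 2*sqrt(19)/19, N = 0.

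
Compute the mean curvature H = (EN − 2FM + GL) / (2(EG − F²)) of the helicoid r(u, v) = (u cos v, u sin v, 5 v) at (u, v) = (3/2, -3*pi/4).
H = 0

With E = 1, F = 0, G = u^2 + 25, L = 0, M = -5/sqrt(u^2 + 25), N = 0, assemble
  H = (EN − 2FM + GL) / (2(EG − F²)) = 0.
At (u, v) = (3/2, -3*pi/4): H = 0.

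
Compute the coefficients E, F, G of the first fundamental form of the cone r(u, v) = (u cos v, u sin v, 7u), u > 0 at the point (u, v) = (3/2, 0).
E = 50;  F = 0;  G = 9/4

Partials: r_u = (cos(v), sin(v), 7), r_v = (-u*sin(v), u*cos(v), 0). As functions of (u, v):
  E = r_u · r_u = 50,
  F = r_u · r_v = 0,
  G = r_v · r_v = u^2.
Evaluating at (u, v) = (3/2, 0): E = 50, F = 0, G = 9/4.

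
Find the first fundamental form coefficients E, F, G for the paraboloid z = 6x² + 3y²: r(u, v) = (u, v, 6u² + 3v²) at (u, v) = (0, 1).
E = 1;  F = 0;  G = 37

Partials: r_u = (1, 0, 12*u), r_v = (0, 1, 6*v). As functions of (u, v):
  E = r_u · r_u = 144*u^2 + 1,
  F = r_u · r_v = 72*u*v,
  G = r_v · r_v = 36*v^2 + 1.
Evaluating at (u, v) = (0, 1): E = 1, F = 0, G = 37.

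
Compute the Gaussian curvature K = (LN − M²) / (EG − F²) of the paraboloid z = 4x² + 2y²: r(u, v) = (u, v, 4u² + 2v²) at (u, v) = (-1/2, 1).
K = 32/1089

Coefficients of the first fundamental form: E = 64*u^2 + 1, F = 32*u*v, G = 16*v^2 + 1.
Coefficients of the second fundamental form: L = 8/sqrt(64*u^2 + 16*v^2 + 1), M = 0, N = 4/sqrt(64*u^2 + 16*v^2 + 1).
Assemble K = (LN − M²)/(EG − F²) = 32/(4096*u^4 + 2048*u^2*v^2 + 128*u^2 + 256*v^4 + 32*v^2 + 1). At (u, v) = (-1/2, 1): K = 32/1089.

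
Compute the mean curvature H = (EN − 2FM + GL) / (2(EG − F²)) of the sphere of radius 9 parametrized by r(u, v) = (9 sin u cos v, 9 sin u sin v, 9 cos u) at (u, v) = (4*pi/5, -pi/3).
H = -1/9

With E = 81, F = 0, G = 81*sin(u)^2, L = -9*sin(u)/Abs(sin(u)), M = 0, N = -9*sin(u)^3/Abs(sin(u)), assemble
  H = (EN − 2FM + GL) / (2(EG − F²)) = -sin(u)/(9*Abs(sin(u))).
At (u, v) = (4*pi/5, -pi/3): H = -1/9.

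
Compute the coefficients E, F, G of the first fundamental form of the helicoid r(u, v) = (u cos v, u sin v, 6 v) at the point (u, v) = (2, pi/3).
E = 1;  F = 0;  G = 40

Partials: r_u = (cos(v), sin(v), 0), r_v = (-u*sin(v), u*cos(v), 6). As functions of (u, v):
  E = r_u · r_u = 1,
  F = r_u · r_v = 0,
  G = r_v · r_v = u^2 + 36.
Evaluating at (u, v) = (2, pi/3): E = 1, F = 0, G = 40.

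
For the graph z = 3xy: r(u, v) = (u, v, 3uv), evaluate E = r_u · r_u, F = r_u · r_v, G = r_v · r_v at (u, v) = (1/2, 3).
E = 82;  F = 27/2;  G = 13/4

Partials: r_u = (1, 0, 3*v), r_v = (0, 1, 3*u). As functions of (u, v):
  E = r_u · r_u = 9*v^2 + 1,
  F = r_u · r_v = 9*u*v,
  G = r_v · r_v = 9*u^2 + 1.
Evaluating at (u, v) = (1/2, 3): E = 82, F = 27/2, G = 13/4.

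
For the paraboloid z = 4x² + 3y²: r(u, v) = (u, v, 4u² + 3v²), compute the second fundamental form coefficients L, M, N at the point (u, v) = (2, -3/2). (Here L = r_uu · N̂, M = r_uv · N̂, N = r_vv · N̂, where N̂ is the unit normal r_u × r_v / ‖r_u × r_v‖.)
L = 4*sqrt(2)/13;  M = 0;  N = 3*sqrt(2)/13

Compute the unit normal N̂(u, v) = (-8*u/sqrt(64*u^2 + 36*v^2 + 1), -6*v/sqrt(64*u^2 + 36*v^2 + 1), 1/sqrt(64*u^2 + 36*v^2 + 1)), and the second partials r_uu, r_uv, r_vv. Take dot products:
  L(u, v) = r_uu · N̂ = 8/sqrt(64*u^2 + 36*v^2 + 1),
  M(u, v) = r_uv · N̂ = 0,
  N(u, v) = r_vv · N̂ = 6/sqrt(64*u^2 + 36*v^2 + 1).
Evaluating at (u, v) = (2, -3/2):
  L = 4*sqrt(2)/13, M = 0, N = 3*sqrt(2)/13.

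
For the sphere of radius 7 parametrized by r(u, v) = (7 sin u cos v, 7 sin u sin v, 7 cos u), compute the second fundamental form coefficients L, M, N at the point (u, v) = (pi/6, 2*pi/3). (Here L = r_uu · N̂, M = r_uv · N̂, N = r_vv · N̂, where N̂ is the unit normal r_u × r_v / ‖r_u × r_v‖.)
L = -7;  M = 0;  N = -7/4

Compute the unit normal N̂(u, v) = (sin(u)^2*cos(v)/Abs(sin(u)), sin(u)^2*sin(v)/Abs(sin(u)), sin(2*u)/(2*Abs(sin(u)))), and the second partials r_uu, r_uv, r_vv. Take dot products:
  L(u, v) = r_uu · N̂ = -7*sin(u)/Abs(sin(u)),
  M(u, v) = r_uv · N̂ = 0,
  N(u, v) = r_vv · N̂ = -7*sin(u)^3/Abs(sin(u)).
Evaluating at (u, v) = (pi/6, 2*pi/3):
  L = -7, M = 0, N = -7/4.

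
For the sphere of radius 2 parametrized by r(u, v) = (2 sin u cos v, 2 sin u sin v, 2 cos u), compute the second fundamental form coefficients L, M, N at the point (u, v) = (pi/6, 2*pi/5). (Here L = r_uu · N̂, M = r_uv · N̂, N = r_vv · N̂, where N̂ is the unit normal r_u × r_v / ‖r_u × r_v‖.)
L = -2;  M = 0;  N = -1/2

Compute the unit normal N̂(u, v) = (sin(u)^2*cos(v)/Abs(sin(u)), sin(u)^2*sin(v)/Abs(sin(u)), sin(2*u)/(2*Abs(sin(u)))), and the second partials r_uu, r_uv, r_vv. Take dot products:
  L(u, v) = r_uu · N̂ = -2*sin(u)/Abs(sin(u)),
  M(u, v) = r_uv · N̂ = 0,
  N(u, v) = r_vv · N̂ = -2*sin(u)^3/Abs(sin(u)).
Evaluating at (u, v) = (pi/6, 2*pi/5):
  L = -2, M = 0, N = -1/2.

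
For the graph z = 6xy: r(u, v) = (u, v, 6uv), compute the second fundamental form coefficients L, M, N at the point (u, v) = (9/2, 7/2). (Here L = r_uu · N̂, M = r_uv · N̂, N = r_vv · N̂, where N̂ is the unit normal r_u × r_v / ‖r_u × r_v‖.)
L = 0;  M = 6*sqrt(1171)/1171;  N = 0

Compute the unit normal N̂(u, v) = (-6*v/sqrt(36*u^2 + 36*v^2 + 1), -6*u/sqrt(36*u^2 + 36*v^2 + 1), 1/sqrt(36*u^2 + 36*v^2 + 1)), and the second partials r_uu, r_uv, r_vv. Take dot products:
  L(u, v) = r_uu · N̂ = 0,
  M(u, v) = r_uv · N̂ = 6/sqrt(36*u^2 + 36*v^2 + 1),
  N(u, v) = r_vv · N̂ = 0.
Evaluating at (u, v) = (9/2, 7/2):
  L = 0, M = 6*sqrt(1171)/1171, N = 0.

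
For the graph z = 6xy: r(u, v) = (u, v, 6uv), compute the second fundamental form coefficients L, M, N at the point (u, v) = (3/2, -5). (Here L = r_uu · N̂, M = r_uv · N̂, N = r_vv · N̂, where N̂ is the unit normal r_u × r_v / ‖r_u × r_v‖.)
L = 0;  M = 3*sqrt(982)/491;  N = 0

Compute the unit normal N̂(u, v) = (-6*v/sqrt(36*u^2 + 36*v^2 + 1), -6*u/sqrt(36*u^2 + 36*v^2 + 1), 1/sqrt(36*u^2 + 36*v^2 + 1)), and the second partials r_uu, r_uv, r_vv. Take dot products:
  L(u, v) = r_uu · N̂ = 0,
  M(u, v) = r_uv · N̂ = 6/sqrt(36*u^2 + 36*v^2 + 1),
  N(u, v) = r_vv · N̂ = 0.
Evaluating at (u, v) = (3/2, -5):
  L = 0, M = 3*sqrt(982)/491, N = 0.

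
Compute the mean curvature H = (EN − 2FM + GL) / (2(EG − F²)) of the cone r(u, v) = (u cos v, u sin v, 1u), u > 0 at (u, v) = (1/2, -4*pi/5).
H = sqrt(2)/2

With E = 2, F = 0, G = u^2, L = 0, M = 0, N = sqrt(2)*u^2/(2*Abs(u)), assemble
  H = (EN − 2FM + GL) / (2(EG − F²)) = sqrt(2)/(4*Abs(u)).
At (u, v) = (1/2, -4*pi/5): H = sqrt(2)/2.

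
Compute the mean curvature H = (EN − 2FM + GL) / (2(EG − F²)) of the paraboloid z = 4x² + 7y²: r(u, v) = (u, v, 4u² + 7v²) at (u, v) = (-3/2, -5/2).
H = 5919*sqrt(1370)/1876900

With E = 64*u^2 + 1, F = 112*u*v, G = 196*v^2 + 1, L = 8/sqrt(64*u^2 + 196*v^2 + 1), M = 0, N = 14/sqrt(64*u^2 + 196*v^2 + 1), assemble
  H = (EN − 2FM + GL) / (2(EG − F²)) = (448*u^2 + 784*v^2 + 11)/(64*u^2 + 196*v^2 + 1)^(3/2).
At (u, v) = (-3/2, -5/2): H = 5919*sqrt(1370)/1876900.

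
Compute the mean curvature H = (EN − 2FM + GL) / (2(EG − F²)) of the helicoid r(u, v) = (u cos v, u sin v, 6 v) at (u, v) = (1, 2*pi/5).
H = 0

With E = 1, F = 0, G = u^2 + 36, L = 0, M = -6/sqrt(u^2 + 36), N = 0, assemble
  H = (EN − 2FM + GL) / (2(EG − F²)) = 0.
At (u, v) = (1, 2*pi/5): H = 0.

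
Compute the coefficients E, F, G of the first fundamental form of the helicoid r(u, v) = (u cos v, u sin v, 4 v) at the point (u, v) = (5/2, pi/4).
E = 1;  F = 0;  G = 89/4

Partials: r_u = (cos(v), sin(v), 0), r_v = (-u*sin(v), u*cos(v), 4). As functions of (u, v):
  E = r_u · r_u = 1,
  F = r_u · r_v = 0,
  G = r_v · r_v = u^2 + 16.
Evaluating at (u, v) = (5/2, pi/4): E = 1, F = 0, G = 89/4.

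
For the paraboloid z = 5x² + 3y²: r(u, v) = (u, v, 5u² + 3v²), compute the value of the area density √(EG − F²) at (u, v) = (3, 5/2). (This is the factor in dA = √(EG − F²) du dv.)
√(EG − F²)|_{(3, 5/2)} = sqrt(1126)

E = 100*u^2 + 1, F = 60*u*v, G = 36*v^2 + 1, so EG − F² = 100*u^2 + 36*v^2 + 1. Taking the positive square root: √(EG − F²) = sqrt(100*u^2 + 36*v^2 + 1). At (u, v) = (3, 5/2): sqrt(1126).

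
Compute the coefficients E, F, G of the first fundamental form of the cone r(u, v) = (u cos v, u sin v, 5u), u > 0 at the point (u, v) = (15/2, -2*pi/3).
E = 26;  F = 0;  G = 225/4

Partials: r_u = (cos(v), sin(v), 5), r_v = (-u*sin(v), u*cos(v), 0). As functions of (u, v):
  E = r_u · r_u = 26,
  F = r_u · r_v = 0,
  G = r_v · r_v = u^2.
Evaluating at (u, v) = (15/2, -2*pi/3): E = 26, F = 0, G = 225/4.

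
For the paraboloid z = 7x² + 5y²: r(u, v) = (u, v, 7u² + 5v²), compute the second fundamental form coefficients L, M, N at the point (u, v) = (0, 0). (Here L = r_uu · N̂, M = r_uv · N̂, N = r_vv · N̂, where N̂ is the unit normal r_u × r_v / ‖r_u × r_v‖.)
L = 14;  M = 0;  N = 10

Compute the unit normal N̂(u, v) = (-14*u/sqrt(196*u^2 + 100*v^2 + 1), -10*v/sqrt(196*u^2 + 100*v^2 + 1), 1/sqrt(196*u^2 + 100*v^2 + 1)), and the second partials r_uu, r_uv, r_vv. Take dot products:
  L(u, v) = r_uu · N̂ = 14/sqrt(196*u^2 + 100*v^2 + 1),
  M(u, v) = r_uv · N̂ = 0,
  N(u, v) = r_vv · N̂ = 10/sqrt(196*u^2 + 100*v^2 + 1).
Evaluating at (u, v) = (0, 0):
  L = 14, M = 0, N = 10.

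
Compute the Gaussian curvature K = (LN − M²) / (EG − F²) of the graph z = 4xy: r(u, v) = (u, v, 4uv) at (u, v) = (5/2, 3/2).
K = -16/18769

Coefficients of the first fundamental form: E = 16*v^2 + 1, F = 16*u*v, G = 16*u^2 + 1.
Coefficients of the second fundamental form: L = 0, M = 4/sqrt(16*u^2 + 16*v^2 + 1), N = 0.
Assemble K = (LN − M²)/(EG − F²) = -16/(256*u^4 + 512*u^2*v^2 + 32*u^2 + 256*v^4 + 32*v^2 + 1). At (u, v) = (5/2, 3/2): K = -16/18769.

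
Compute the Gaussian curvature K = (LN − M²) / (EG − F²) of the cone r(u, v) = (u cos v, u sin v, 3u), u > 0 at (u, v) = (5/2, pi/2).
K = 0

Coefficients of the first fundamental form: E = 10, F = 0, G = u^2.
Coefficients of the second fundamental form: L = 0, M = 0, N = 3*sqrt(10)*u^2/(10*Abs(u)).
Assemble K = (LN − M²)/(EG − F²) = 0. At (u, v) = (5/2, pi/2): K = 0.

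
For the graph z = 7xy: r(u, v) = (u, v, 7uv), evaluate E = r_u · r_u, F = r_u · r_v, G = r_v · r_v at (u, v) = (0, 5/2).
E = 1229/4;  F = 0;  G = 1

Partials: r_u = (1, 0, 7*v), r_v = (0, 1, 7*u). As functions of (u, v):
  E = r_u · r_u = 49*v^2 + 1,
  F = r_u · r_v = 49*u*v,
  G = r_v · r_v = 49*u^2 + 1.
Evaluating at (u, v) = (0, 5/2): E = 1229/4, F = 0, G = 1.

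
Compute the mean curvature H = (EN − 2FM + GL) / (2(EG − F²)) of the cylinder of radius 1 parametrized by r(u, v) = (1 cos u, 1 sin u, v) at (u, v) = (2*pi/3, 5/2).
H = -1/2

With E = 1, F = 0, G = 1, L = -1, M = 0, N = 0, assemble
  H = (EN − 2FM + GL) / (2(EG − F²)) = -1/2.
At (u, v) = (2*pi/3, 5/2): H = -1/2.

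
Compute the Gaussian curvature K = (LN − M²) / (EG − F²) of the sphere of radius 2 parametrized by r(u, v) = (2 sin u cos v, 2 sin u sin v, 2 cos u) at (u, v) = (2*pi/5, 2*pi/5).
K = 1/4

Coefficients of the first fundamental form: E = 4, F = 0, G = 4*sin(u)^2.
Coefficients of the second fundamental form: L = -2*sin(u)/Abs(sin(u)), M = 0, N = -2*sin(u)^3/Abs(sin(u)).
Assemble K = (LN − M²)/(EG − F²) = 1/4. At (u, v) = (2*pi/5, 2*pi/5): K = 1/4.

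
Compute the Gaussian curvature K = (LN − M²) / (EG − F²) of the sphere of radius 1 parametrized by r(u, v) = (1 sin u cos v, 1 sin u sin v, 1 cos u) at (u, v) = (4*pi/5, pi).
K = 1

Coefficients of the first fundamental form: E = 1, F = 0, G = sin(u)^2.
Coefficients of the second fundamental form: L = -sin(u)/Abs(sin(u)), M = 0, N = -sin(u)^3/Abs(sin(u)).
Assemble K = (LN − M²)/(EG − F²) = 1. At (u, v) = (4*pi/5, pi): K = 1.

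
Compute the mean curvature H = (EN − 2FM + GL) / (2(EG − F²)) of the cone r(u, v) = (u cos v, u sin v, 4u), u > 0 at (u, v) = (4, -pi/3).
H = sqrt(17)/34

With E = 17, F = 0, G = u^2, L = 0, M = 0, N = 4*sqrt(17)*u^2/(17*Abs(u)), assemble
  H = (EN − 2FM + GL) / (2(EG − F²)) = 2*sqrt(17)/(17*Abs(u)).
At (u, v) = (4, -pi/3): H = sqrt(17)/34.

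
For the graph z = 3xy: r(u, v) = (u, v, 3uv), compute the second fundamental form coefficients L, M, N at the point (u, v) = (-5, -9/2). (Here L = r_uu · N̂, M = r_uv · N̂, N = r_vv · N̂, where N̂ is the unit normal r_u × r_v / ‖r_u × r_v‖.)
L = 0;  M = 6*sqrt(1633)/1633;  N = 0

Compute the unit normal N̂(u, v) = (-3*v/sqrt(9*u^2 + 9*v^2 + 1), -3*u/sqrt(9*u^2 + 9*v^2 + 1), 1/sqrt(9*u^2 + 9*v^2 + 1)), and the second partials r_uu, r_uv, r_vv. Take dot products:
  L(u, v) = r_uu · N̂ = 0,
  M(u, v) = r_uv · N̂ = 3/sqrt(9*u^2 + 9*v^2 + 1),
  N(u, v) = r_vv · N̂ = 0.
Evaluating at (u, v) = (-5, -9/2):
  L = 0, M = 6*sqrt(1633)/1633, N = 0.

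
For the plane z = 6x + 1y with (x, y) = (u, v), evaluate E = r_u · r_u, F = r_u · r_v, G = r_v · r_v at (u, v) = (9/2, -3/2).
E = 37;  F = 6;  G = 2

Partials: r_u = (1, 0, 6), r_v = (0, 1, 1). As functions of (u, v):
  E = r_u · r_u = 37,
  F = r_u · r_v = 6,
  G = r_v · r_v = 2.
Evaluating at (u, v) = (9/2, -3/2): E = 37, F = 6, G = 2.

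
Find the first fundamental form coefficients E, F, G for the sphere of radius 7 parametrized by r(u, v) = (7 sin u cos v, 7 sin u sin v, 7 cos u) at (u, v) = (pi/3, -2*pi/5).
E = 49;  F = 0;  G = 147/4

Partials: r_u = (7*cos(u)*cos(v), 7*sin(v)*cos(u), -7*sin(u)), r_v = (-7*sin(u)*sin(v), 7*sin(u)*cos(v), 0). As functions of (u, v):
  E = r_u · r_u = 49,
  F = r_u · r_v = 0,
  G = r_v · r_v = 49*sin(u)^2.
Evaluating at (u, v) = (pi/3, -2*pi/5): E = 49, F = 0, G = 147/4.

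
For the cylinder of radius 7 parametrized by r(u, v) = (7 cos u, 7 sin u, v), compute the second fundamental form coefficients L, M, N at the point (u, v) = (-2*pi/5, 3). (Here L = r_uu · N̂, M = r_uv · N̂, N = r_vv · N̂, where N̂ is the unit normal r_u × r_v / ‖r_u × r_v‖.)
L = -7;  M = 0;  N = 0

Compute the unit normal N̂(u, v) = (cos(u), sin(u), 0), and the second partials r_uu, r_uv, r_vv. Take dot products:
  L(u, v) = r_uu · N̂ = -7,
  M(u, v) = r_uv · N̂ = 0,
  N(u, v) = r_vv · N̂ = 0.
Evaluating at (u, v) = (-2*pi/5, 3):
  L = -7, M = 0, N = 0.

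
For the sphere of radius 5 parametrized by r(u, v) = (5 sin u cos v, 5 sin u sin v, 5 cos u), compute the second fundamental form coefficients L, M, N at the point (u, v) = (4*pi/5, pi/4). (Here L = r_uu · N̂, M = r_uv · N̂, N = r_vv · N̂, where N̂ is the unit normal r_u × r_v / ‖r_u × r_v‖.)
L = -5;  M = 0;  N = -25/8 + 5*sqrt(5)/8

Compute the unit normal N̂(u, v) = (sin(u)^2*cos(v)/Abs(sin(u)), sin(u)^2*sin(v)/Abs(sin(u)), sin(2*u)/(2*Abs(sin(u)))), and the second partials r_uu, r_uv, r_vv. Take dot products:
  L(u, v) = r_uu · N̂ = -5*sin(u)/Abs(sin(u)),
  M(u, v) = r_uv · N̂ = 0,
  N(u, v) = r_vv · N̂ = -5*sin(u)^3/Abs(sin(u)).
Evaluating at (u, v) = (4*pi/5, pi/4):
  L = -5, M = 0, N = -25/8 + 5*sqrt(5)/8.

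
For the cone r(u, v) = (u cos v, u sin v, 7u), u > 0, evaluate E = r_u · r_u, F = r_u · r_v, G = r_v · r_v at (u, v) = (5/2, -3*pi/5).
E = 50;  F = 0;  G = 25/4

Partials: r_u = (cos(v), sin(v), 7), r_v = (-u*sin(v), u*cos(v), 0). As functions of (u, v):
  E = r_u · r_u = 50,
  F = r_u · r_v = 0,
  G = r_v · r_v = u^2.
Evaluating at (u, v) = (5/2, -3*pi/5): E = 50, F = 0, G = 25/4.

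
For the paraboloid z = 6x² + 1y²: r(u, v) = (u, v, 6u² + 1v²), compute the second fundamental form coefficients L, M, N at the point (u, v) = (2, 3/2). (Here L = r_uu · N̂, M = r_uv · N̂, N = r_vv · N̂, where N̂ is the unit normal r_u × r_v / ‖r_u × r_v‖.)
L = 6*sqrt(586)/293;  M = 0;  N = sqrt(586)/293

Compute the unit normal N̂(u, v) = (-12*u/sqrt(144*u^2 + 4*v^2 + 1), -2*v/sqrt(144*u^2 + 4*v^2 + 1), 1/sqrt(144*u^2 + 4*v^2 + 1)), and the second partials r_uu, r_uv, r_vv. Take dot products:
  L(u, v) = r_uu · N̂ = 12/sqrt(144*u^2 + 4*v^2 + 1),
  M(u, v) = r_uv · N̂ = 0,
  N(u, v) = r_vv · N̂ = 2/sqrt(144*u^2 + 4*v^2 + 1).
Evaluating at (u, v) = (2, 3/2):
  L = 6*sqrt(586)/293, M = 0, N = sqrt(586)/293.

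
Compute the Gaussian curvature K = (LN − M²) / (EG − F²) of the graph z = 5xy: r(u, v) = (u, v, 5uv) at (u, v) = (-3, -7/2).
K = -400/4532641

Coefficients of the first fundamental form: E = 25*v^2 + 1, F = 25*u*v, G = 25*u^2 + 1.
Coefficients of the second fundamental form: L = 0, M = 5/sqrt(25*u^2 + 25*v^2 + 1), N = 0.
Assemble K = (LN − M²)/(EG − F²) = -25/(625*u^4 + 1250*u^2*v^2 + 50*u^2 + 625*v^4 + 50*v^2 + 1). At (u, v) = (-3, -7/2): K = -400/4532641.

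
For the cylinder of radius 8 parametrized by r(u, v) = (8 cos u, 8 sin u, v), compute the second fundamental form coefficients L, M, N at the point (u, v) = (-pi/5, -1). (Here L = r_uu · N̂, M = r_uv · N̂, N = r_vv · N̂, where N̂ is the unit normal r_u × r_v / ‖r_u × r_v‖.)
L = -8;  M = 0;  N = 0

Compute the unit normal N̂(u, v) = (cos(u), sin(u), 0), and the second partials r_uu, r_uv, r_vv. Take dot products:
  L(u, v) = r_uu · N̂ = -8,
  M(u, v) = r_uv · N̂ = 0,
  N(u, v) = r_vv · N̂ = 0.
Evaluating at (u, v) = (-pi/5, -1):
  L = -8, M = 0, N = 0.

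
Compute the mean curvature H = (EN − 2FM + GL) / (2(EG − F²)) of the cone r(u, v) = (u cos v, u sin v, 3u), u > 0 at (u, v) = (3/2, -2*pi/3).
H = sqrt(10)/10

With E = 10, F = 0, G = u^2, L = 0, M = 0, N = 3*sqrt(10)*u^2/(10*Abs(u)), assemble
  H = (EN − 2FM + GL) / (2(EG − F²)) = 3*sqrt(10)/(20*Abs(u)).
At (u, v) = (3/2, -2*pi/3): H = sqrt(10)/10.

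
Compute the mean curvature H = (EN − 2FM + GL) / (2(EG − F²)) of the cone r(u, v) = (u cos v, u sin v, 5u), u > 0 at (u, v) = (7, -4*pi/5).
H = 5*sqrt(26)/364

With E = 26, F = 0, G = u^2, L = 0, M = 0, N = 5*sqrt(26)*u^2/(26*Abs(u)), assemble
  H = (EN − 2FM + GL) / (2(EG − F²)) = 5*sqrt(26)/(52*Abs(u)).
At (u, v) = (7, -4*pi/5): H = 5*sqrt(26)/364.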